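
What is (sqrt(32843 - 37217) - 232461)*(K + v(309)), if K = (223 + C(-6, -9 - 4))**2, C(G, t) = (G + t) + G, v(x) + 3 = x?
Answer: -9184534110 + 1066770*I*sqrt(6) ≈ -9.1845e+9 + 2.613e+6*I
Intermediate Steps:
v(x) = -3 + x
C(G, t) = t + 2*G
K = 39204 (K = (223 + ((-9 - 4) + 2*(-6)))**2 = (223 + (-13 - 12))**2 = (223 - 25)**2 = 198**2 = 39204)
(sqrt(32843 - 37217) - 232461)*(K + v(309)) = (sqrt(32843 - 37217) - 232461)*(39204 + (-3 + 309)) = (sqrt(-4374) - 232461)*(39204 + 306) = (27*I*sqrt(6) - 232461)*39510 = (-232461 + 27*I*sqrt(6))*39510 = -9184534110 + 1066770*I*sqrt(6)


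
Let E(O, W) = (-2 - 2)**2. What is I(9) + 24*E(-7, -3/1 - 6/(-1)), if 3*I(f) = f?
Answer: 387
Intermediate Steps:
E(O, W) = 16 (E(O, W) = (-4)**2 = 16)
I(f) = f/3
I(9) + 24*E(-7, -3/1 - 6/(-1)) = (1/3)*9 + 24*16 = 3 + 384 = 387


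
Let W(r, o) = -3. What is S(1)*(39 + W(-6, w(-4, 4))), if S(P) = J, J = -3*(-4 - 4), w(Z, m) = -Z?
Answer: 864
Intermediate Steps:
J = 24 (J = -3*(-8) = 24)
S(P) = 24
S(1)*(39 + W(-6, w(-4, 4))) = 24*(39 - 3) = 24*36 = 864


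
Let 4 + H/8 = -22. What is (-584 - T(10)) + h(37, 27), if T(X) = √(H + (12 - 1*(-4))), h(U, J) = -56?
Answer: -640 - 8*I*√3 ≈ -640.0 - 13.856*I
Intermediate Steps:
H = -208 (H = -32 + 8*(-22) = -32 - 176 = -208)
T(X) = 8*I*√3 (T(X) = √(-208 + (12 - 1*(-4))) = √(-208 + (12 + 4)) = √(-208 + 16) = √(-192) = 8*I*√3)
(-584 - T(10)) + h(37, 27) = (-584 - 8*I*√3) - 56 = -640 - 8*I*√3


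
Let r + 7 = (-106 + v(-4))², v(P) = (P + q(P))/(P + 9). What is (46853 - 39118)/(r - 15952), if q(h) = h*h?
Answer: -193375/130651 ≈ -1.4801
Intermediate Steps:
q(h) = h²
v(P) = (P + P²)/(9 + P) (v(P) = (P + P²)/(P + 9) = (P + P²)/(9 + P))
r = 268149/25 (r = -7 + (-106 - 4*(1 - 4)/(9 - 4))² = -7 + (-106 - 4*(-3)/5)² = -7 + (-106 - 4*⅕*(-3))² = -7 + (-106 + 12/5)² = -7 + (-518/5)² = -7 + 268324/25 = 268149/25 ≈ 10726.)
(46853 - 39118)/(r - 15952) = (46853 - 39118)/(268149/25 - 15952) = 7735/(-130651/25) = 7735*(-25/130651) = -193375/130651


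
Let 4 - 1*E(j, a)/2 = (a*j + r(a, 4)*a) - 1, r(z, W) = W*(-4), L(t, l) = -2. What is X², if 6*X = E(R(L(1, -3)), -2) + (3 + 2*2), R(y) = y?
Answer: 3025/36 ≈ 84.028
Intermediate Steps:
r(z, W) = -4*W
E(j, a) = 10 + 32*a - 2*a*j (E(j, a) = 8 - 2*((a*j + (-4*4)*a) - 1) = 8 - 2*((a*j - 16*a) - 1) = 8 - 2*((-16*a + a*j) - 1) = 8 - 2*(-1 - 16*a + a*j) = 8 + (2 + 32*a - 2*a*j) = 10 + 32*a - 2*a*j)
X = -55/6 (X = ((10 + 32*(-2) - 2*(-2)*(-2)) + (3 + 2*2))/6 = ((10 - 64 - 8) + (3 + 4))/6 = (-62 + 7)/6 = (⅙)*(-55) = -55/6 ≈ -9.1667)
X² = (-55/6)² = 3025/36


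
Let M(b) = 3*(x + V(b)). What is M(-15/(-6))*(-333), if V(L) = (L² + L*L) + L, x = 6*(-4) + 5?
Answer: 3996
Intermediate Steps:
x = -19 (x = -24 + 5 = -19)
V(L) = L + 2*L² (V(L) = (L² + L²) + L = 2*L² + L = L + 2*L²)
M(b) = -57 + 3*b*(1 + 2*b) (M(b) = 3*(-19 + b*(1 + 2*b)) = -57 + 3*b*(1 + 2*b))
M(-15/(-6))*(-333) = (-57 + 3*(-15/(-6))*(1 + 2*(-15/(-6))))*(-333) = (-57 + 3*(-15*(-⅙))*(1 + 2*(-15*(-⅙))))*(-333) = (-57 + 3*(5/2)*(1 + 2*(5/2)))*(-333) = (-57 + 3*(5/2)*(1 + 5))*(-333) = (-57 + 3*(5/2)*6)*(-333) = (-57 + 45)*(-333) = -12*(-333) = 3996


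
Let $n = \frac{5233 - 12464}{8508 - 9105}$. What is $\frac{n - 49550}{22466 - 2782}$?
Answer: $- \frac{29574119}{11751348} \approx -2.5167$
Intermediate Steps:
$n = \frac{7231}{597}$ ($n = - \frac{7231}{-597} = \left(-7231\right) \left(- \frac{1}{597}\right) = \frac{7231}{597} \approx 12.112$)
$\frac{n - 49550}{22466 - 2782} = \frac{\frac{7231}{597} - 49550}{22466 - 2782} = - \frac{29574119}{597 \cdot 19684} = \left(- \frac{29574119}{597}\right) \frac{1}{19684} = - \frac{29574119}{11751348}$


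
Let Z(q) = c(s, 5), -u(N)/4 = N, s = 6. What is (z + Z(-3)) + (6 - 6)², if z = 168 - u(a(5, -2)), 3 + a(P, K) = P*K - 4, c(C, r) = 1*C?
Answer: 106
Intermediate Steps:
c(C, r) = C
a(P, K) = -7 + K*P (a(P, K) = -3 + (P*K - 4) = -3 + (K*P - 4) = -3 + (-4 + K*P) = -7 + K*P)
u(N) = -4*N
Z(q) = 6
z = 100 (z = 168 - (-4)*(-7 - 2*5) = 168 - (-4)*(-7 - 10) = 168 - (-4)*(-17) = 168 - 1*68 = 168 - 68 = 100)
(z + Z(-3)) + (6 - 6)² = (100 + 6) + (6 - 6)² = 106 + 0² = 106 + 0 = 106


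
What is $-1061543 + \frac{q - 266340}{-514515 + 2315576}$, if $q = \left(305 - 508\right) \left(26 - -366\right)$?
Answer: $- \frac{1911904043039}{1801061} \approx -1.0615 \cdot 10^{6}$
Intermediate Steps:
$q = -79576$ ($q = - 203 \left(26 + 366\right) = \left(-203\right) 392 = -79576$)
$-1061543 + \frac{q - 266340}{-514515 + 2315576} = -1061543 + \frac{-79576 - 266340}{-514515 + 2315576} = -1061543 - \frac{345916}{1801061} = - \frac{1911904043039}{1801061}$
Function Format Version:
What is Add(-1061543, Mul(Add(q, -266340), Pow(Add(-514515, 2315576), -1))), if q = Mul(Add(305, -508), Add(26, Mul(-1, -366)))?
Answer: Rational(-1911904043039, 1801061) ≈ -1.0615e+6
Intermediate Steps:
q = -79576 (q = Mul(-203, Add(26, 366)) = Mul(-203, 392) = -79576)
Add(-1061543, Mul(Add(q, -266340), Pow(Add(-514515, 2315576), -1))) = Add(-1061543, Mul(Add(-79576, -266340), Pow(Add(-514515, 2315576), -1))) = Add(-1061543, Mul(-345916, Pow(1801061, -1))) = Add(-1061543, Mul(-345916, Rational(1, 1801061))) = Add(-1061543, Rational(-345916, 1801061)) = Rational(-1911904043039, 1801061)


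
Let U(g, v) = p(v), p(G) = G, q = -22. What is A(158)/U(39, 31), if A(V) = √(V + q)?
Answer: 2*√34/31 ≈ 0.37619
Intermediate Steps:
A(V) = √(-22 + V) (A(V) = √(V - 22) = √(-22 + V))
U(g, v) = v
A(158)/U(39, 31) = √(-22 + 158)/31 = √136*(1/31) = (2*√34)*(1/31) = 2*√34/31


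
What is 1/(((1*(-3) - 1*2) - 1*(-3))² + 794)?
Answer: 1/798 ≈ 0.0012531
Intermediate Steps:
1/(((1*(-3) - 1*2) - 1*(-3))² + 794) = 1/(((-3 - 2) + 3)² + 794) = 1/((-5 + 3)² + 794) = 1/((-2)² + 794) = 1/(4 + 794) = 1/798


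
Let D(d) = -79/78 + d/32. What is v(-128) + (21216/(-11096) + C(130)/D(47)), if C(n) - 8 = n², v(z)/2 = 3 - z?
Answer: 29472604406/789203 ≈ 37345.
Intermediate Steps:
v(z) = 6 - 2*z (v(z) = 2*(3 - z) = 6 - 2*z)
C(n) = 8 + n²
D(d) = -79/78 + d/32 (D(d) = -79*1/78 + d*(1/32) = -79/78 + d/32)
v(-128) + (21216/(-11096) + C(130)/D(47)) = (6 - 2*(-128)) + (21216/(-11096) + (8 + 130²)/(-79/78 + (1/32)*47)) = (6 + 256) + (21216*(-1/11096) + (8 + 16900)/(-79/78 + 47/32)) = 262 + (-2652/1387 + 16908/(569/1248)) = 262 + (-2652/1387 + 16908*(1248/569)) = 262 + (-2652/1387 + 21101184/569) = 262 + 29265833220/789203 = 29472604406/789203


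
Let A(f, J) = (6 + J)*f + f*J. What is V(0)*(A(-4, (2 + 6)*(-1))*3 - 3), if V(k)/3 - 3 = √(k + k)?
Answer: 1053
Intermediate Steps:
V(k) = 9 + 3*√2*√k (V(k) = 9 + 3*√(k + k) = 9 + 3*√(2*k) = 9 + 3*(√2*√k) = 9 + 3*√2*√k)
A(f, J) = J*f + f*(6 + J) (A(f, J) = f*(6 + J) + J*f = J*f + f*(6 + J))
V(0)*(A(-4, (2 + 6)*(-1))*3 - 3) = (9 + 3*√2*√0)*((2*(-4)*(3 + (2 + 6)*(-1)))*3 - 3) = (9 + 3*√2*0)*((2*(-4)*(3 + 8*(-1)))*3 - 3) = (9 + 0)*((2*(-4)*(3 - 8))*3 - 3) = 9*((2*(-4)*(-5))*3 - 3) = 9*(40*3 - 3) = 9*(120 - 3) = 9*117 = 1053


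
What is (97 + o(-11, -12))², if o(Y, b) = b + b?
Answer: 5329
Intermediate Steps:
o(Y, b) = 2*b
(97 + o(-11, -12))² = (97 + 2*(-12))² = (97 - 24)² = 73² = 5329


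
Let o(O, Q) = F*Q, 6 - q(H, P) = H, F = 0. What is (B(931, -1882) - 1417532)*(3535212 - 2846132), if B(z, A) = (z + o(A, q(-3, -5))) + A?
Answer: -977448265640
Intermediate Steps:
q(H, P) = 6 - H
o(O, Q) = 0 (o(O, Q) = 0*Q = 0)
B(z, A) = A + z (B(z, A) = (z + 0) + A = z + A = A + z)
(B(931, -1882) - 1417532)*(3535212 - 2846132) = ((-1882 + 931) - 1417532)*(3535212 - 2846132) = (-951 - 1417532)*689080 = -1418483*689080 = -977448265640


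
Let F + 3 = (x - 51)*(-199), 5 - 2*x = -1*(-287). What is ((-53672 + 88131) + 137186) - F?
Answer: 133440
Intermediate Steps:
x = -141 (x = 5/2 - (-1)*(-287)/2 = 5/2 - ½*287 = 5/2 - 287/2 = -141)
F = 38205 (F = -3 + (-141 - 51)*(-199) = -3 - 192*(-199) = -3 + 38208 = 38205)
((-53672 + 88131) + 137186) - F = ((-53672 + 88131) + 137186) - 1*38205 = (34459 + 137186) - 38205 = 171645 - 38205 = 133440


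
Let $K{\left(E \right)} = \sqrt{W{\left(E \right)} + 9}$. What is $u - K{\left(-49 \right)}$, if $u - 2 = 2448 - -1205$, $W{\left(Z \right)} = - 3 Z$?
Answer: $3655 - 2 \sqrt{39} \approx 3642.5$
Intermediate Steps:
$K{\left(E \right)} = \sqrt{9 - 3 E}$ ($K{\left(E \right)} = \sqrt{- 3 E + 9} = \sqrt{9 - 3 E}$)
$u = 3655$ ($u = 2 + \left(2448 - -1205\right) = 2 + \left(2448 + 1205\right) = 2 + 3653 = 3655$)
$u - K{\left(-49 \right)} = 3655 - \sqrt{9 - -147} = 3655 - \sqrt{9 + 147} = 3655 - \sqrt{156} = 3655 - 2 \sqrt{39}$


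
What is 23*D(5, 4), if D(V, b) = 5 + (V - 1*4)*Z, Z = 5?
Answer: 230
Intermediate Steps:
D(V, b) = -15 + 5*V (D(V, b) = 5 + (V - 1*4)*5 = 5 + (V - 4)*5 = 5 + (-4 + V)*5 = 5 + (-20 + 5*V) = -15 + 5*V)
23*D(5, 4) = 23*(-15 + 5*5) = 23*(-15 + 25) = 23*10 = 230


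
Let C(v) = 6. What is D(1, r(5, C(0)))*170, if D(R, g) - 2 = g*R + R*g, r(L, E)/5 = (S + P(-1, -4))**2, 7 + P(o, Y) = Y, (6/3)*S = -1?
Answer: 225165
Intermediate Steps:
S = -1/2 (S = (1/2)*(-1) = -1/2 ≈ -0.50000)
P(o, Y) = -7 + Y
r(L, E) = 2645/4 (r(L, E) = 5*(-1/2 + (-7 - 4))**2 = 5*(-1/2 - 11)**2 = 5*(-23/2)**2 = 5*(529/4) = 2645/4)
D(R, g) = 2 + 2*R*g (D(R, g) = 2 + (g*R + R*g) = 2 + (R*g + R*g) = 2 + 2*R*g)
D(1, r(5, C(0)))*170 = (2 + 2*1*(2645/4))*170 = (2 + 2645/2)*170 = (2649/2)*170 = 225165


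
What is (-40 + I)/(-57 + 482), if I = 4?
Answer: -36/425 ≈ -0.084706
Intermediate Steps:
(-40 + I)/(-57 + 482) = (-40 + 4)/(-57 + 482) = -36/425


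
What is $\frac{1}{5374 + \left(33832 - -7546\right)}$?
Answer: $\frac{1}{46752} \approx 2.1389 \cdot 10^{-5}$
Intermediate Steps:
$\frac{1}{5374 + \left(33832 - -7546\right)} = \frac{1}{5374 + \left(33832 + 7546\right)} = \frac{1}{5374 + 41378} = \frac{1}{46752}$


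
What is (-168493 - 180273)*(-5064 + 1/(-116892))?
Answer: 540442214257/306 ≈ 1.7662e+9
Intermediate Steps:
(-168493 - 180273)*(-5064 + 1/(-116892)) = -348766*(-5064 - 1/116892) = -348766*(-591941089/116892) = 540442214257/306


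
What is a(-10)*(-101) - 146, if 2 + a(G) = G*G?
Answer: -10044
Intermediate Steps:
a(G) = -2 + G**2 (a(G) = -2 + G*G = -2 + G**2)
a(-10)*(-101) - 146 = (-2 + (-10)**2)*(-101) - 146 = (-2 + 100)*(-101) - 146 = 98*(-101) - 146 = -9898 - 146 = -10044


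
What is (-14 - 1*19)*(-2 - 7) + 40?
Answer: 337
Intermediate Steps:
(-14 - 1*19)*(-2 - 7) + 40 = (-14 - 19)*(-9) + 40 = -33*(-9) + 40 = 297 + 40 = 337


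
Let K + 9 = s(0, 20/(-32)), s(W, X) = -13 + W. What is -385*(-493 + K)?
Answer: 198275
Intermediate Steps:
K = -22 (K = -9 + (-13 + 0) = -9 - 13 = -22)
-385*(-493 + K) = -385*(-493 - 22) = -385*(-515) = 198275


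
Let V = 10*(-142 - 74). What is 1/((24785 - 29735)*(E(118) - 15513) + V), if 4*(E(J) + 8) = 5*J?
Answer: 1/76096665 ≈ 1.3141e-8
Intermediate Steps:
E(J) = -8 + 5*J/4 (E(J) = -8 + (5*J)/4 = -8 + 5*J/4)
V = -2160 (V = 10*(-216) = -2160)
1/((24785 - 29735)*(E(118) - 15513) + V) = 1/((24785 - 29735)*((-8 + (5/4)*118) - 15513) - 2160) = 1/(-4950*((-8 + 295/2) - 15513) - 2160) = 1/(-4950*(279/2 - 15513) - 2160) = 1/(-4950*(-30747/2) - 2160) = 1/(76098825 - 2160) = 1/76096665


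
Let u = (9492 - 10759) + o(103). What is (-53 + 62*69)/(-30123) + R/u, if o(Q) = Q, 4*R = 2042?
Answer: -13530461/23375448 ≈ -0.57883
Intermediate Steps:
R = 1021/2 (R = (¼)*2042 = 1021/2 ≈ 510.50)
u = -1164 (u = (9492 - 10759) + 103 = -1267 + 103 = -1164)
(-53 + 62*69)/(-30123) + R/u = (-53 + 62*69)/(-30123) + (1021/2)/(-1164) = (-53 + 4278)*(-1/30123) + (1021/2)*(-1/1164) = 4225*(-1/30123) - 1021/2328 = -4225/30123 - 1021/2328 = -13530461/23375448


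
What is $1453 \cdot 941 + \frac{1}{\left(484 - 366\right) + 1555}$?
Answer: $\frac{2287447730}{1673} \approx 1.3673 \cdot 10^{6}$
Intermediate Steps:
$1453 \cdot 941 + \frac{1}{\left(484 - 366\right) + 1555} = 1367273 + \frac{1}{\left(484 - 366\right) + 1555} = 1367273 + \frac{1}{118 + 1555} = 1367273 + \frac{1}{1673} = \frac{2287447730}{1673}$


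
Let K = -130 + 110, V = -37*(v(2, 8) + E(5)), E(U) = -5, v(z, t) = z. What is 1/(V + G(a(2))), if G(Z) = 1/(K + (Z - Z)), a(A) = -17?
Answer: 20/2219 ≈ 0.0090131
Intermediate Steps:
V = 111 (V = -37*(2 - 5) = -37*(-3) = 111)
K = -20
G(Z) = -1/20 (G(Z) = 1/(-20 + (Z - Z)) = 1/(-20 + 0) = 1/(-20) = -1/20)
1/(V + G(a(2))) = 1/(111 - 1/20) = 1/(2219/20) = 20/2219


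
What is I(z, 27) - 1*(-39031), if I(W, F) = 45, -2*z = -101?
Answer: 39076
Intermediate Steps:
z = 101/2 (z = -½*(-101) = 101/2 ≈ 50.500)
I(z, 27) - 1*(-39031) = 45 - 1*(-39031) = 45 + 39031 = 39076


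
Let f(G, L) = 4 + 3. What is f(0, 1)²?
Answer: 49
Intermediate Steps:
f(G, L) = 7
f(0, 1)² = 7² = 49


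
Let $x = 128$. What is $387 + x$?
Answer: $515$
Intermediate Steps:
$387 + x = 387 + 128 = 515$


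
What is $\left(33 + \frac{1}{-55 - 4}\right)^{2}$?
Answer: $\frac{3786916}{3481} \approx 1087.9$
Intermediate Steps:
$\left(33 + \frac{1}{-55 - 4}\right)^{2} = \left(33 + \frac{1}{-59}\right)^{2} = \left(33 - \frac{1}{59}\right)^{2} = \left(\frac{1946}{59}\right)^{2} = \frac{3786916}{3481}$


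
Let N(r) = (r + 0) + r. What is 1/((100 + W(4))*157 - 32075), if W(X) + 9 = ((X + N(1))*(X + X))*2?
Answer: -1/2716 ≈ -0.00036819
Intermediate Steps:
N(r) = 2*r (N(r) = r + r = 2*r)
W(X) = -9 + 4*X*(2 + X) (W(X) = -9 + ((X + 2*1)*(X + X))*2 = -9 + ((X + 2)*(2*X))*2 = -9 + ((2 + X)*(2*X))*2 = -9 + (2*X*(2 + X))*2 = -9 + 4*X*(2 + X))
1/((100 + W(4))*157 - 32075) = 1/((100 + (-9 + 4*4² + 8*4))*157 - 32075) = 1/((100 + (-9 + 4*16 + 32))*157 - 32075) = 1/((100 + (-9 + 64 + 32))*157 - 32075) = 1/((100 + 87)*157 - 32075) = 1/(187*157 - 32075) = 1/(29359 - 32075) = 1/(-2716) = -1/2716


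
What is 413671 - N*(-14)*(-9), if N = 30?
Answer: 409891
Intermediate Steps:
413671 - N*(-14)*(-9) = 413671 - 30*(-14)*(-9) = 413671 - (-420)*(-9) = 413671 - 1*3780 = 413671 - 3780 = 409891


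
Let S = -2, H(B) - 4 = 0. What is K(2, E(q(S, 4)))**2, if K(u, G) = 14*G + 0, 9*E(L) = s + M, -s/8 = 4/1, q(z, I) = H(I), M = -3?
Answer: 240100/81 ≈ 2964.2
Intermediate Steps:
H(B) = 4 (H(B) = 4 + 0 = 4)
q(z, I) = 4
s = -32 (s = -32/1 = -32 ≈ -32.000)
E(L) = -35/9 (E(L) = (-32 - 3)/9 = (1/9)*(-35) = -35/9)
K(u, G) = 14*G
K(2, E(q(S, 4)))**2 = (14*(-35/9))**2 = (-490/9)**2 = 240100/81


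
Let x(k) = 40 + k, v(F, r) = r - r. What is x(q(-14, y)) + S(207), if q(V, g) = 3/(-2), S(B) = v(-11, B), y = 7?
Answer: 77/2 ≈ 38.500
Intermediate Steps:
v(F, r) = 0
S(B) = 0
q(V, g) = -3/2 (q(V, g) = 3*(-1/2) = -3/2)
x(q(-14, y)) + S(207) = (40 - 3/2) + 0 = 77/2 + 0 = 77/2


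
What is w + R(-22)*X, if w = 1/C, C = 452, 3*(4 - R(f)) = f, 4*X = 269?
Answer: 1033501/1356 ≈ 762.17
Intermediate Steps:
X = 269/4 (X = (1/4)*269 = 269/4 ≈ 67.250)
R(f) = 4 - f/3
w = 1/452 ≈ 0.0022124
w + R(-22)*X = 1/452 + (4 - 1/3*(-22))*(269/4) = 1/452 + (4 + 22/3)*(269/4) = 1/452 + (34/3)*(269/4) = 1/452 + 4573/6 = 1033501/1356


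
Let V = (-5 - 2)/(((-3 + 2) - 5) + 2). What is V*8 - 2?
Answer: 12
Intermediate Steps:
V = 7/4 (V = -7/((-1 - 5) + 2) = -7/(-6 + 2) = -7/(-4) = -7*(-¼) = 7/4 ≈ 1.7500)
V*8 - 2 = (7/4)*8 - 2 = 14 - 2 = 12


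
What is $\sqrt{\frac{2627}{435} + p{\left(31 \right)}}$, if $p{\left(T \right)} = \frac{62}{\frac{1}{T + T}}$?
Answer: $\frac{\sqrt{728523645}}{435} \approx 62.049$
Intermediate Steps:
$p{\left(T \right)} = 124 T$ ($p{\left(T \right)} = \frac{62}{\frac{1}{2 T}} = \frac{62}{\frac{1}{2} \frac{1}{T}} = 62 \cdot 2 T = 124 T$)
$\sqrt{\frac{2627}{435} + p{\left(31 \right)}} = \sqrt{\frac{2627}{435} + 124 \cdot 31} = \sqrt{2627 \cdot \frac{1}{435} + 3844} = \sqrt{\frac{2627}{435} + 3844} = \sqrt{\frac{1674767}{435}} = \frac{\sqrt{728523645}}{435}$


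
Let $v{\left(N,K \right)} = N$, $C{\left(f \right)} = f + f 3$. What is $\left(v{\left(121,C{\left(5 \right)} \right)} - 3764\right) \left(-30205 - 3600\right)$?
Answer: $123151615$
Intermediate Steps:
$C{\left(f \right)} = 4 f$ ($C{\left(f \right)} = f + 3 f = 4 f$)
$\left(v{\left(121,C{\left(5 \right)} \right)} - 3764\right) \left(-30205 - 3600\right) = \left(121 - 3764\right) \left(-30205 - 3600\right) = \left(-3643\right) \left(-33805\right) = 123151615$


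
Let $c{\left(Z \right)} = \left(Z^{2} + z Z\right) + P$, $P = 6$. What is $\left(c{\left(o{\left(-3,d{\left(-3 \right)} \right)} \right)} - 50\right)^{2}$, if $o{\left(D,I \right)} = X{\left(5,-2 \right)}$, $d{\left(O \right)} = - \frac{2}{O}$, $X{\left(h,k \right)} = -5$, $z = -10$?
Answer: $961$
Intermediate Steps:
$o{\left(D,I \right)} = -5$
$c{\left(Z \right)} = 6 + Z^{2} - 10 Z$ ($c{\left(Z \right)} = \left(Z^{2} - 10 Z\right) + 6 = 6 + Z^{2} - 10 Z$)
$\left(c{\left(o{\left(-3,d{\left(-3 \right)} \right)} \right)} - 50\right)^{2} = \left(\left(6 + \left(-5\right)^{2} - -50\right) - 50\right)^{2} = \left(\left(6 + 25 + 50\right) - 50\right)^{2} = \left(81 - 50\right)^{2} = 31^{2} = 961$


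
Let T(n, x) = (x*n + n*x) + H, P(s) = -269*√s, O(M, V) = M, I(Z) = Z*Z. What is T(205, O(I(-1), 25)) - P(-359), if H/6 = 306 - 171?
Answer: 1220 + 269*I*√359 ≈ 1220.0 + 5096.8*I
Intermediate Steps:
H = 810 (H = 6*(306 - 171) = 6*135 = 810)
I(Z) = Z²
T(n, x) = 810 + 2*n*x (T(n, x) = (x*n + n*x) + 810 = (n*x + n*x) + 810 = 2*n*x + 810 = 810 + 2*n*x)
T(205, O(I(-1), 25)) - P(-359) = (810 + 2*205*(-1)²) - (-269)*√(-359) = (810 + 2*205*1) - (-269)*I*√359 = (810 + 410) - (-269)*I*√359 = 1220 + 269*I*√359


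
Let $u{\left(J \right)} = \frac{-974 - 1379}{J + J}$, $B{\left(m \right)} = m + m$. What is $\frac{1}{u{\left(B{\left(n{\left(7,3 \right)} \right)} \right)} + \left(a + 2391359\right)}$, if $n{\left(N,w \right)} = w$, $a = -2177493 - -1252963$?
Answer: $\frac{12}{17599595} \approx 6.8183 \cdot 10^{-7}$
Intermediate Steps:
$a = -924530$ ($a = -2177493 + 1252963 = -924530$)
$B{\left(m \right)} = 2 m$
$u{\left(J \right)} = - \frac{2353}{2 J}$
$\frac{1}{u{\left(B{\left(n{\left(7,3 \right)} \right)} \right)} + \left(a + 2391359\right)} = \frac{1}{- \frac{2353}{2 \cdot 2 \cdot 3} + \left(-924530 + 2391359\right)} = \frac{1}{- \frac{2353}{2 \cdot 6} + 1466829} = \frac{1}{\left(- \frac{2353}{2}\right) \frac{1}{6} + 1466829} = \frac{1}{- \frac{2353}{12} + 1466829} = \frac{1}{\frac{17599595}{12}} = \frac{12}{17599595}$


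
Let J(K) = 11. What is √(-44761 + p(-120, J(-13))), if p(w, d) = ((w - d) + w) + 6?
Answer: I*√45006 ≈ 212.15*I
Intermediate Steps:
p(w, d) = 6 - d + 2*w (p(w, d) = (-d + 2*w) + 6 = 6 - d + 2*w)
√(-44761 + p(-120, J(-13))) = √(-44761 + (6 - 1*11 + 2*(-120))) = √(-44761 + (6 - 11 - 240)) = √(-44761 - 245) = √(-45006) = I*√45006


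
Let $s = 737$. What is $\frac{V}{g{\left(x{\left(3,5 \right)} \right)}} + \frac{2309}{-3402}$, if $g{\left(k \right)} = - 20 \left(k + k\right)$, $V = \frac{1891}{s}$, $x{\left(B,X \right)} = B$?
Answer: $- \frac{35106857}{50145480} \approx -0.7001$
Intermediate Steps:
$V = \frac{1891}{737} \approx 2.5658$
$g{\left(k \right)} = - 40 k$ ($g{\left(k \right)} = - 20 \cdot 2 k = - 40 k$)
$\frac{V}{g{\left(x{\left(3,5 \right)} \right)}} + \frac{2309}{-3402} = \frac{1891}{737 \left(\left(-40\right) 3\right)} + \frac{2309}{-3402} = \frac{1891}{737 \left(-120\right)} + 2309 \left(- \frac{1}{3402}\right) = \frac{1891}{737} \left(- \frac{1}{120}\right) - \frac{2309}{3402} = - \frac{1891}{88440} - \frac{2309}{3402} = - \frac{35106857}{50145480}$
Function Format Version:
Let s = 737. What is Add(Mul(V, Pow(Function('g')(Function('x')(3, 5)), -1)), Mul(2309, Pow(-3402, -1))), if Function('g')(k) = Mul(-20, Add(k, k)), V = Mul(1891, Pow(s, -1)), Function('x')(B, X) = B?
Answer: Rational(-35106857, 50145480) ≈ -0.70010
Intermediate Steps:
V = Rational(1891, 737) (V = Mul(1891, Pow(737, -1)) = Mul(1891, Rational(1, 737)) = Rational(1891, 737) ≈ 2.5658)
Function('g')(k) = Mul(-40, k) (Function('g')(k) = Mul(-20, Mul(2, k)) = Mul(-40, k))
Add(Mul(V, Pow(Function('g')(Function('x')(3, 5)), -1)), Mul(2309, Pow(-3402, -1))) = Add(Mul(Rational(1891, 737), Pow(Mul(-40, 3), -1)), Mul(2309, Pow(-3402, -1))) = Add(Mul(Rational(1891, 737), Pow(-120, -1)), Mul(2309, Rational(-1, 3402))) = Add(Mul(Rational(1891, 737), Rational(-1, 120)), Rational(-2309, 3402)) = Add(Rational(-1891, 88440), Rational(-2309, 3402)) = Rational(-35106857, 50145480)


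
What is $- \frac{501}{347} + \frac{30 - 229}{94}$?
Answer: $- \frac{116147}{32618} \approx -3.5608$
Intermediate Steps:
$- \frac{501}{347} + \frac{30 - 229}{94} = \left(-501\right) \frac{1}{347} + \left(30 - 229\right) \frac{1}{94} = - \frac{501}{347} - \frac{199}{94} = - \frac{116147}{32618}$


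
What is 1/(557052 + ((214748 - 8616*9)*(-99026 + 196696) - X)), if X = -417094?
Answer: 1/13401688826 ≈ 7.4617e-11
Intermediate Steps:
1/(557052 + ((214748 - 8616*9)*(-99026 + 196696) - X)) = 1/(557052 + ((214748 - 8616*9)*(-99026 + 196696) - 1*(-417094))) = 1/(557052 + ((214748 - 77544)*97670 + 417094)) = 1/(557052 + (137204*97670 + 417094)) = 1/(557052 + (13400714680 + 417094)) = 1/(557052 + 13401131774) = 1/13401688826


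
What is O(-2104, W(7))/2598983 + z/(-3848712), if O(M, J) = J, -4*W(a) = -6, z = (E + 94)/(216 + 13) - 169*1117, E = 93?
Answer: 18725386052077/381771131119364 ≈ 0.049049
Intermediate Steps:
z = -43228830/229 (z = (93 + 94)/(216 + 13) - 169*1117 = 187/229 - 188773 = -43228830/229 ≈ -1.8877e+5)
W(a) = 3/2 (W(a) = -¼*(-6) = 3/2)
O(-2104, W(7))/2598983 + z/(-3848712) = (3/2)/2598983 - 43228830/229/(-3848712) = (3/2)*(1/2598983) - 43228830/229*(-1/3848712) = 3/5197966 + 7204805/146892508 = 18725386052077/381771131119364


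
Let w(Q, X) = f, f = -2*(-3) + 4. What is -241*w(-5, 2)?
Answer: -2410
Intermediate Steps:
f = 10 (f = 6 + 4 = 10)
w(Q, X) = 10
-241*w(-5, 2) = -241*10 = -2410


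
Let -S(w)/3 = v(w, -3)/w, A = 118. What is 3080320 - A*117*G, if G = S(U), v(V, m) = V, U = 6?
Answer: 3121738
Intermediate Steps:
S(w) = -3 (S(w) = -3*w/w = -3*1 = -3)
G = -3
3080320 - A*117*G = 3080320 - 118*117*(-3) = 3080320 - 13806*(-3) = 3080320 - 1*(-41418) = 3080320 + 41418 = 3121738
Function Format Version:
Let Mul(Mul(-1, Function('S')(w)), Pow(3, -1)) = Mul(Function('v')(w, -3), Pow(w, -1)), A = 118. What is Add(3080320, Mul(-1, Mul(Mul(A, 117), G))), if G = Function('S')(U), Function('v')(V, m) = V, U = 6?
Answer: 3121738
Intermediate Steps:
Function('S')(w) = -3 (Function('S')(w) = Mul(-3, Mul(w, Pow(w, -1))) = Mul(-3, 1) = -3)
G = -3
Add(3080320, Mul(-1, Mul(Mul(A, 117), G))) = Add(3080320, Mul(-1, Mul(Mul(118, 117), -3))) = Add(3080320, Mul(-1, Mul(13806, -3))) = Add(3080320, Mul(-1, -41418)) = Add(3080320, 41418) = 3121738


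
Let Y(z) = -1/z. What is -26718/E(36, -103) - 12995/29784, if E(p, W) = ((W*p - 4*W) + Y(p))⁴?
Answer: -2576023019729432522734787/5904137712952099651306584 ≈ -0.43631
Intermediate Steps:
E(p, W) = (-1/p - 4*W + W*p)⁴ (E(p, W) = ((W*p - 4*W) - 1/p)⁴ = ((-4*W + W*p) - 1/p)⁴ = (-1/p - 4*W + W*p)⁴)
-26718/E(36, -103) - 12995/29784 = -26718*1679616/(1 - 103*36*(4 - 1*36))⁴ - 12995/29784 = -26718*1679616/(1 - 103*36*(4 - 36))⁴ - 12995*1/29784 = -26718*1679616/(1 - 103*36*(-32))⁴ - 12995/29784 = -26718*1679616/(1 + 118656)⁴ - 12995/29784 = -26718/((1/1679616)*118657⁴) - 12995/29784 = -26718/((1/1679616)*198231859822458355201) - 12995/29784 = -26718/198231859822458355201/1679616 - 12995/29784 = -26718*1679616/198231859822458355201 - 12995/29784 = -44875980288/198231859822458355201 - 12995/29784 = -2576023019729432522734787/5904137712952099651306584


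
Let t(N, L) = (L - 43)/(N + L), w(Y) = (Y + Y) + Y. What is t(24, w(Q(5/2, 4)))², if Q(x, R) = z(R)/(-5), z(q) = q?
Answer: 51529/11664 ≈ 4.4178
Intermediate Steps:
Q(x, R) = -R/5 (Q(x, R) = R/(-5) = R*(-⅕) = -R/5)
w(Y) = 3*Y (w(Y) = 2*Y + Y = 3*Y)
t(N, L) = (-43 + L)/(L + N)
t(24, w(Q(5/2, 4)))² = ((-43 + 3*(-⅕*4))/(3*(-⅕*4) + 24))² = ((-43 + 3*(-⅘))/(3*(-⅘) + 24))² = ((-43 - 12/5)/(-12/5 + 24))² = (-227/5/(108/5))² = ((5/108)*(-227/5))² = (-227/108)² = 51529/11664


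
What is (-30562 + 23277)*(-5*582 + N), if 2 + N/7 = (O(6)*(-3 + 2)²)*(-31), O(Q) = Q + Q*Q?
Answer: 87696830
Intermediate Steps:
O(Q) = Q + Q²
N = -9128 (N = -14 + 7*(((6*(1 + 6))*(-3 + 2)²)*(-31)) = -14 + 7*(((6*7)*(-1)²)*(-31)) = -14 + 7*((42*1)*(-31)) = -14 + 7*(42*(-31)) = -14 + 7*(-1302) = -14 - 9114 = -9128)
(-30562 + 23277)*(-5*582 + N) = (-30562 + 23277)*(-5*582 - 9128) = -7285*(-2910 - 9128) = -7285*(-12038) = 87696830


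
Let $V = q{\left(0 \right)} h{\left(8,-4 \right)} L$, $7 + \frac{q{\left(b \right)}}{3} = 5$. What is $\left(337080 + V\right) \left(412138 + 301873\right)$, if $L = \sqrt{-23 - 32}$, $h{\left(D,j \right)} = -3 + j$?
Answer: $240678827880 + 29988462 i \sqrt{55} \approx 2.4068 \cdot 10^{11} + 2.224 \cdot 10^{8} i$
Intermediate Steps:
$q{\left(b \right)} = -6$ ($q{\left(b \right)} = -21 + 3 \cdot 5 = -21 + 15 = -6$)
$L = i \sqrt{55}$ ($L = \sqrt{-55} = i \sqrt{55} \approx 7.4162 i$)
$V = 42 i \sqrt{55}$ ($V = - 6 \left(-3 - 4\right) i \sqrt{55} = \left(-6\right) \left(-7\right) i \sqrt{55} = 42 i \sqrt{55} \approx 311.48 i$)
$\left(337080 + V\right) \left(412138 + 301873\right) = \left(337080 + 42 i \sqrt{55}\right) \left(412138 + 301873\right) = \left(337080 + 42 i \sqrt{55}\right) 714011 = 240678827880 + 29988462 i \sqrt{55}$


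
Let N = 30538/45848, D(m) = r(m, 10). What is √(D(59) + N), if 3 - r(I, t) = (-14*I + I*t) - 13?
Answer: √33194622527/11462 ≈ 15.895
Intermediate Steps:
r(I, t) = 16 + 14*I - I*t (r(I, t) = 3 - ((-14*I + I*t) - 13) = 3 - (-13 - 14*I + I*t) = 3 + (13 + 14*I - I*t) = 16 + 14*I - I*t)
D(m) = 16 + 4*m (D(m) = 16 + 14*m - 1*m*10 = 16 + 14*m - 10*m = 16 + 4*m)
N = 15269/22924 (N = 30538*(1/45848) = 15269/22924 ≈ 0.66607)
√(D(59) + N) = √((16 + 4*59) + 15269/22924) = √((16 + 236) + 15269/22924) = √(252 + 15269/22924) = √(5792117/22924) = √33194622527/11462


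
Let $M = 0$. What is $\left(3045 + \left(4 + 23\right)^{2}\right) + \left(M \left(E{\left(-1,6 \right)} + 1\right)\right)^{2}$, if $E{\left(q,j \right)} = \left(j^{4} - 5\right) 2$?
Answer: $3774$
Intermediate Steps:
$E{\left(q,j \right)} = -10 + 2 j^{4}$ ($E{\left(q,j \right)} = \left(-5 + j^{4}\right) 2 = -10 + 2 j^{4}$)
$\left(3045 + \left(4 + 23\right)^{2}\right) + \left(M \left(E{\left(-1,6 \right)} + 1\right)\right)^{2} = \left(3045 + \left(4 + 23\right)^{2}\right) + \left(0 \left(\left(-10 + 2 \cdot 6^{4}\right) + 1\right)\right)^{2} = \left(3045 + 27^{2}\right) + \left(0 \left(\left(-10 + 2 \cdot 1296\right) + 1\right)\right)^{2} = \left(3045 + 729\right) + \left(0 \left(\left(-10 + 2592\right) + 1\right)\right)^{2} = 3774 + \left(0 \left(2582 + 1\right)\right)^{2} = 3774 + \left(0 \cdot 2583\right)^{2} = 3774 + 0^{2} = 3774 + 0 = 3774$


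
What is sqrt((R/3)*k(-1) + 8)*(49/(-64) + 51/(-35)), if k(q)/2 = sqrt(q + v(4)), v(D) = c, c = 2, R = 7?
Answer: -4979*sqrt(114)/6720 ≈ -7.9109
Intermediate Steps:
v(D) = 2
k(q) = 2*sqrt(2 + q) (k(q) = 2*sqrt(q + 2) = 2*sqrt(2 + q))
sqrt((R/3)*k(-1) + 8)*(49/(-64) + 51/(-35)) = sqrt((7/3)*(2*sqrt(2 - 1)) + 8)*(49/(-64) + 51/(-35)) = sqrt((7*(1/3))*(2*sqrt(1)) + 8)*(49*(-1/64) + 51*(-1/35)) = sqrt(7*(2*1)/3 + 8)*(-49/64 - 51/35) = sqrt((7/3)*2 + 8)*(-4979/2240) = sqrt(14/3 + 8)*(-4979/2240) = sqrt(38/3)*(-4979/2240) = (sqrt(114)/3)*(-4979/2240) = -4979*sqrt(114)/6720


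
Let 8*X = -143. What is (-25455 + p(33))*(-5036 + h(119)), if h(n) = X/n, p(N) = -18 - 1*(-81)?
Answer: 15217473210/119 ≈ 1.2788e+8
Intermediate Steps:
p(N) = 63 (p(N) = -18 + 81 = 63)
X = -143/8 (X = (⅛)*(-143) = -143/8 ≈ -17.875)
h(n) = -143/(8*n)
(-25455 + p(33))*(-5036 + h(119)) = (-25455 + 63)*(-5036 - 143/8/119) = -25392*(-5036 - 143/8*1/119) = -25392*(-5036 - 143/952) = -25392*(-4794415/952) = 15217473210/119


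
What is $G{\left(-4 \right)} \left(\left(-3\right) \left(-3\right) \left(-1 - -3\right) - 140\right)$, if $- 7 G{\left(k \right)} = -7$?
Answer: $-122$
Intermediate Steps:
$G{\left(k \right)} = 1$ ($G{\left(k \right)} = \left(- \frac{1}{7}\right) \left(-7\right) = 1$)
$G{\left(-4 \right)} \left(\left(-3\right) \left(-3\right) \left(-1 - -3\right) - 140\right) = 1 \left(\left(-3\right) \left(-3\right) \left(-1 - -3\right) - 140\right) = 1 \left(9 \left(-1 + 3\right) - 140\right) = 1 \left(9 \cdot 2 - 140\right) = 1 \left(18 - 140\right) = 1 \left(-122\right) = -122$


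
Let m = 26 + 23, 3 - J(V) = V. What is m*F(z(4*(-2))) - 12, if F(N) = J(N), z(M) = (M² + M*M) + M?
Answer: -5745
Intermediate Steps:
z(M) = M + 2*M² (z(M) = (M² + M²) + M = 2*M² + M = M + 2*M²)
J(V) = 3 - V
F(N) = 3 - N
m = 49
m*F(z(4*(-2))) - 12 = 49*(3 - 4*(-2)*(1 + 2*(4*(-2)))) - 12 = 49*(3 - (-8)*(1 + 2*(-8))) - 12 = 49*(3 - (-8)*(1 - 16)) - 12 = 49*(3 - (-8)*(-15)) - 12 = 49*(3 - 1*120) - 12 = 49*(3 - 120) - 12 = 49*(-117) - 12 = -5733 - 12 = -5745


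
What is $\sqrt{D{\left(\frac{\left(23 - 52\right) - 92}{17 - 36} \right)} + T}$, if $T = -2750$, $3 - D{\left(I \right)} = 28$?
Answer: $5 i \sqrt{111} \approx 52.678 i$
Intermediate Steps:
$D{\left(I \right)} = -25$ ($D{\left(I \right)} = 3 - 28 = -25$)
$\sqrt{D{\left(\frac{\left(23 - 52\right) - 92}{17 - 36} \right)} + T} = \sqrt{-25 - 2750} = \sqrt{-2775} = 5 i \sqrt{111}$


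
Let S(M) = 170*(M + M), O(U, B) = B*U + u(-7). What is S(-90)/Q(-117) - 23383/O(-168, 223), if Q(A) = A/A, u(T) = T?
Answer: -1146589217/37471 ≈ -30599.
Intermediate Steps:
Q(A) = 1
O(U, B) = -7 + B*U (O(U, B) = B*U - 7 = -7 + B*U)
S(M) = 340*M (S(M) = 170*(2*M) = 340*M)
S(-90)/Q(-117) - 23383/O(-168, 223) = (340*(-90))/1 - 23383/(-7 + 223*(-168)) = -30600*1 - 23383/(-7 - 37464) = -30600 - 23383/(-37471) = -30600 - 23383*(-1/37471) = -30600 + 23383/37471 = -1146589217/37471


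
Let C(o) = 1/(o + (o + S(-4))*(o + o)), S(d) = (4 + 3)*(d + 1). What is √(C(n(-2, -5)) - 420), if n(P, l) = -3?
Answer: I*√8349879/141 ≈ 20.494*I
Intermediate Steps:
S(d) = 7 + 7*d (S(d) = 7*(1 + d) = 7 + 7*d)
C(o) = 1/(o + 2*o*(-21 + o)) (C(o) = 1/(o + (o + (7 + 7*(-4)))*(o + o)) = 1/(o + (o + (7 - 28))*(2*o)) = 1/(o + (o - 21)*(2*o)) = 1/(o + (-21 + o)*(2*o)) = 1/(o + 2*o*(-21 + o)))
√(C(n(-2, -5)) - 420) = √(1/((-3)*(-41 + 2*(-3))) - 420) = √(-1/(3*(-41 - 6)) - 420) = √(-⅓/(-47) - 420) = √(-⅓*(-1/47) - 420) = √(1/141 - 420) = √(-59219/141) = I*√8349879/141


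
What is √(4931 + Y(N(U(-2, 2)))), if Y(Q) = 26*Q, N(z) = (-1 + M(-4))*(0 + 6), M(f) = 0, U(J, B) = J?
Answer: 5*√191 ≈ 69.101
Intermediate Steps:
N(z) = -6 (N(z) = (-1 + 0)*(0 + 6) = -1*6 = -6)
√(4931 + Y(N(U(-2, 2)))) = √(4931 + 26*(-6)) = √(4931 - 156) = √4775 = 5*√191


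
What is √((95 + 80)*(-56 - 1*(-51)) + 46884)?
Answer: √46009 ≈ 214.50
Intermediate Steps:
√((95 + 80)*(-56 - 1*(-51)) + 46884) = √(175*(-56 + 51) + 46884) = √(175*(-5) + 46884) = √(-875 + 46884) = √46009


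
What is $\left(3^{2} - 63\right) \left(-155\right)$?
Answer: $8370$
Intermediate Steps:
$\left(3^{2} - 63\right) \left(-155\right) = \left(9 - 63\right) \left(-155\right) = \left(-54\right) \left(-155\right) = 8370$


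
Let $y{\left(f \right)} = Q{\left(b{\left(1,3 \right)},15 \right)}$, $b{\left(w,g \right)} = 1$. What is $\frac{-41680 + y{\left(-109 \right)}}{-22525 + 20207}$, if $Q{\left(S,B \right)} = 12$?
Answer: $\frac{20834}{1159} \approx 17.976$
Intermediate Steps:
$y{\left(f \right)} = 12$
$\frac{-41680 + y{\left(-109 \right)}}{-22525 + 20207} = \frac{-41680 + 12}{-22525 + 20207} = - \frac{41668}{-2318} = \left(-41668\right) \left(- \frac{1}{2318}\right) = \frac{20834}{1159}$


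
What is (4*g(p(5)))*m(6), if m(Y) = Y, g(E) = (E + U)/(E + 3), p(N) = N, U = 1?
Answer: 18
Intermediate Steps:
g(E) = (1 + E)/(3 + E) (g(E) = (E + 1)/(E + 3) = (1 + E)/(3 + E))
(4*g(p(5)))*m(6) = (4*((1 + 5)/(3 + 5)))*6 = (4*(6/8))*6 = (4*((⅛)*6))*6 = (4*(¾))*6 = 3*6 = 18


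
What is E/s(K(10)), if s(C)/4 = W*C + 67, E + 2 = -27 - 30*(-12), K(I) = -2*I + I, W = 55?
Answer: -331/1932 ≈ -0.17132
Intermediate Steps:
K(I) = -I
E = 331 (E = -2 + (-27 - 30*(-12)) = -2 + (-27 + 360) = -2 + 333 = 331)
s(C) = 268 + 220*C (s(C) = 4*(55*C + 67) = 4*(67 + 55*C) = 268 + 220*C)
E/s(K(10)) = 331/(268 + 220*(-1*10)) = 331/(268 + 220*(-10)) = 331/(268 - 2200) = 331/(-1932) = 331*(-1/1932) = -331/1932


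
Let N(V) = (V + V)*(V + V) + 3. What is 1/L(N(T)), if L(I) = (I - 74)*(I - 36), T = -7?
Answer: 1/20375 ≈ 4.9080e-5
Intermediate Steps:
N(V) = 3 + 4*V² (N(V) = (2*V)*(2*V) + 3 = 4*V² + 3 = 3 + 4*V²)
L(I) = (-74 + I)*(-36 + I)
1/L(N(T)) = 1/(2664 + (3 + 4*(-7)²)² - 110*(3 + 4*(-7)²)) = 1/(2664 + (3 + 4*49)² - 110*(3 + 4*49)) = 1/(2664 + (3 + 196)² - 110*(3 + 196)) = 1/(2664 + 199² - 110*199) = 1/(2664 + 39601 - 21890) = 1/20375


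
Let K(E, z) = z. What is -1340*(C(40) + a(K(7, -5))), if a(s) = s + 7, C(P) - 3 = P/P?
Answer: -8040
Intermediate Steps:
C(P) = 4 (C(P) = 3 + P/P = 3 + 1 = 4)
a(s) = 7 + s
-1340*(C(40) + a(K(7, -5))) = -1340*(4 + (7 - 5)) = -1340*(4 + 2) = -1340*6 = -8040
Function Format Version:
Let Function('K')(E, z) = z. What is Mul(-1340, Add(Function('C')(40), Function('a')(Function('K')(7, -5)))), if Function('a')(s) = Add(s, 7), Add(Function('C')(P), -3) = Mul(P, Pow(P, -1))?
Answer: -8040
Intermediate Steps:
Function('C')(P) = 4 (Function('C')(P) = Add(3, Mul(P, Pow(P, -1))) = Add(3, 1) = 4)
Function('a')(s) = Add(7, s)
Mul(-1340, Add(Function('C')(40), Function('a')(Function('K')(7, -5)))) = Mul(-1340, Add(4, Add(7, -5))) = Mul(-1340, Add(4, 2)) = Mul(-1340, 6) = -8040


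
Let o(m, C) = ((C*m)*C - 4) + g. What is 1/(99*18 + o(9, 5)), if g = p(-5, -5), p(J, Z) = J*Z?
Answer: 1/2028 ≈ 0.00049310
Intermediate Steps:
g = 25 (g = -5*(-5) = 25)
o(m, C) = 21 + m*C² (o(m, C) = ((C*m)*C - 4) + 25 = (m*C² - 4) + 25 = (-4 + m*C²) + 25 = 21 + m*C²)
1/(99*18 + o(9, 5)) = 1/(99*18 + (21 + 9*5²)) = 1/(1782 + (21 + 9*25)) = 1/(1782 + (21 + 225)) = 1/(1782 + 246) = 1/2028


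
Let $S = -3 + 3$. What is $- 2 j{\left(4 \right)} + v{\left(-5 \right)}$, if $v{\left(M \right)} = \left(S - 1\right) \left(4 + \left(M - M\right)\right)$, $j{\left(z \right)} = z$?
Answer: $-12$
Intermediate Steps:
$S = 0$
$v{\left(M \right)} = -4$ ($v{\left(M \right)} = \left(0 - 1\right) \left(4 + \left(M - M\right)\right) = - (4 + 0) = \left(-1\right) 4 = -4$)
$- 2 j{\left(4 \right)} + v{\left(-5 \right)} = \left(-2\right) 4 - 4 = -8 - 4 = -12$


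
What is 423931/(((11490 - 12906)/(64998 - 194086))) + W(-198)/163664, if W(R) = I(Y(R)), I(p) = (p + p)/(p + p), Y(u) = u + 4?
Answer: 1119551876017201/28968528 ≈ 3.8647e+7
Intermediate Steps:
Y(u) = 4 + u
I(p) = 1 (I(p) = (2*p)/((2*p)) = (2*p)*(1/(2*p)) = 1)
W(R) = 1
423931/(((11490 - 12906)/(64998 - 194086))) + W(-198)/163664 = 423931/(((11490 - 12906)/(64998 - 194086))) + 1/163664 = 423931/((-1416/(-129088))) + 1*(1/163664) = 423931/((-1416*(-1/129088))) + 1/163664 = 423931/(177/16136) + 1/163664 = 423931*(16136/177) + 1/163664 = 6840550616/177 + 1/163664 = 1119551876017201/28968528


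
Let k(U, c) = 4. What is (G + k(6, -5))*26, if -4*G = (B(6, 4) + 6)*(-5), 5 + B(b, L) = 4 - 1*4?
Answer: 273/2 ≈ 136.50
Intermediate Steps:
B(b, L) = -5 (B(b, L) = -5 + (4 - 1*4) = -5 + (4 - 4) = -5 + 0 = -5)
G = 5/4 (G = -(-5 + 6)*(-5)/4 = -(-5)/4 = -¼*(-5) = 5/4 ≈ 1.2500)
(G + k(6, -5))*26 = (5/4 + 4)*26 = (21/4)*26 = 273/2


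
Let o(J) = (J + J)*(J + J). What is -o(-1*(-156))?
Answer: -97344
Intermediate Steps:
o(J) = 4*J² (o(J) = (2*J)*(2*J) = 4*J²)
-o(-1*(-156)) = -4*(-1*(-156))² = -4*156² = -4*24336 = -1*97344 = -97344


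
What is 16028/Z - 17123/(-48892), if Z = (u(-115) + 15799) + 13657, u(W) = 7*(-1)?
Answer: 1287896203/1439820508 ≈ 0.89448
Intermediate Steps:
u(W) = -7
Z = 29449 (Z = (-7 + 15799) + 13657 = 15792 + 13657 = 29449)
16028/Z - 17123/(-48892) = 16028/29449 - 17123/(-48892) = 16028*(1/29449) - 17123*(-1/48892) = 16028/29449 + 17123/48892 = 1287896203/1439820508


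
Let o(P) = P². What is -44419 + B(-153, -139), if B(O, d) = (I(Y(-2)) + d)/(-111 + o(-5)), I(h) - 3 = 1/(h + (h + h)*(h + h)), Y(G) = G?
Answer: -53478573/1204 ≈ -44417.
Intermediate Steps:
I(h) = 3 + 1/(h + 4*h²) (I(h) = 3 + 1/(h + (h + h)*(h + h)) = 3 + 1/(h + (2*h)*(2*h)) = 3 + 1/(h + 4*h²))
B(O, d) = -1/28 - d/86 (B(O, d) = ((1 + 3*(-2) + 12*(-2)²)/((-2)*(1 + 4*(-2))) + d)/(-111 + (-5)²) = (-(1 - 6 + 12*4)/(2*(1 - 8)) + d)/(-111 + 25) = (-½*(1 - 6 + 48)/(-7) + d)/(-86) = (-½*(-⅐)*43 + d)*(-1/86) = (43/14 + d)*(-1/86) = -1/28 - d/86)
-44419 + B(-153, -139) = -44419 + (-1/28 - 1/86*(-139)) = -44419 + (-1/28 + 139/86) = -44419 + 1903/1204 = -53478573/1204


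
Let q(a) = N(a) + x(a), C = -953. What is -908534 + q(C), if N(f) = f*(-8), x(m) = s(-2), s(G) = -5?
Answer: -900915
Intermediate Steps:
x(m) = -5
N(f) = -8*f
q(a) = -5 - 8*a (q(a) = -8*a - 5 = -5 - 8*a)
-908534 + q(C) = -908534 + (-5 - 8*(-953)) = -908534 + (-5 + 7624) = -908534 + 7619 = -900915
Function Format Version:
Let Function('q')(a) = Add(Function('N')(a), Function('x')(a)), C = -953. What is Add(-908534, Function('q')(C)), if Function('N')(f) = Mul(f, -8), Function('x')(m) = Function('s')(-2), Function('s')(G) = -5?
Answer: -900915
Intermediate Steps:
Function('x')(m) = -5
Function('N')(f) = Mul(-8, f)
Function('q')(a) = Add(-5, Mul(-8, a)) (Function('q')(a) = Add(Mul(-8, a), -5) = Add(-5, Mul(-8, a)))
Add(-908534, Function('q')(C)) = Add(-908534, Add(-5, Mul(-8, -953))) = Add(-908534, Add(-5, 7624)) = Add(-908534, 7619) = -900915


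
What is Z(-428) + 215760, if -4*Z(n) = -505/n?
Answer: 369380615/1712 ≈ 2.1576e+5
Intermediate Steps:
Z(n) = 505/(4*n) (Z(n) = -(-505)/(4*n) = 505/(4*n))
Z(-428) + 215760 = (505/4)/(-428) + 215760 = (505/4)*(-1/428) + 215760 = -505/1712 + 215760 = 369380615/1712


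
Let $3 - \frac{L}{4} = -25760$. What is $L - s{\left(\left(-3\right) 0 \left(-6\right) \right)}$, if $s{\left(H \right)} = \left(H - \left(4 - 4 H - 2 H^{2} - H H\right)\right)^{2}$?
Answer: $103036$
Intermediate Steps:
$L = 103052$ ($L = 12 - -103040 = 12 + 103040 = 103052$)
$s{\left(H \right)} = \left(-4 + 3 H^{2} + 5 H\right)^{2}$ ($s{\left(H \right)} = \left(H + \left(\left(H^{2} + 4 H\right) + \left(\left(H^{2} + H^{2}\right) - 4\right)\right)\right)^{2} = \left(H + \left(\left(H^{2} + 4 H\right) + \left(2 H^{2} - 4\right)\right)\right)^{2} = \left(H + \left(\left(H^{2} + 4 H\right) + \left(-4 + 2 H^{2}\right)\right)\right)^{2} = \left(H + \left(-4 + 3 H^{2} + 4 H\right)\right)^{2} = \left(-4 + 3 H^{2} + 5 H\right)^{2}$)
$L - s{\left(\left(-3\right) 0 \left(-6\right) \right)} = 103052 - \left(-4 + 3 \left(\left(-3\right) 0 \left(-6\right)\right)^{2} + 5 \left(-3\right) 0 \left(-6\right)\right)^{2} = 103052 - \left(-4 + 3 \left(0 \left(-6\right)\right)^{2} + 5 \cdot 0 \left(-6\right)\right)^{2} = 103052 - \left(-4 + 3 \cdot 0^{2} + 5 \cdot 0\right)^{2} = 103052 - \left(-4 + 3 \cdot 0 + 0\right)^{2} = 103052 - \left(-4 + 0 + 0\right)^{2} = 103052 - \left(-4\right)^{2} = 103052 - 16 = 103036$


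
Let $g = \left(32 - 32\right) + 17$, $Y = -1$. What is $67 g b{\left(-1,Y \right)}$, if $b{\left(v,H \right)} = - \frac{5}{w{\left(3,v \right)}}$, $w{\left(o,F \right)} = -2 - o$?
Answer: $1139$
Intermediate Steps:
$b{\left(v,H \right)} = 1$ ($b{\left(v,H \right)} = - \frac{5}{-2 - 3} = - \frac{5}{-5} = \left(-5\right) \left(- \frac{1}{5}\right) = 1$)
$g = 17$ ($g = 0 + 17 = 17$)
$67 g b{\left(-1,Y \right)} = 67 \cdot 17 \cdot 1 = 1139 \cdot 1 = 1139$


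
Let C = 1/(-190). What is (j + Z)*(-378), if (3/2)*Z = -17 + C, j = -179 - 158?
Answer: 12508776/95 ≈ 1.3167e+5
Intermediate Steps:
j = -337
C = -1/190 ≈ -0.0052632
Z = -1077/95 (Z = 2*(-17 - 1/190)/3 = (⅔)*(-3231/190) = -1077/95 ≈ -11.337)
(j + Z)*(-378) = (-337 - 1077/95)*(-378) = -33092/95*(-378) = 12508776/95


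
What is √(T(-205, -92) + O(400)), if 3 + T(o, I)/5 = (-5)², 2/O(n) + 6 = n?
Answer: √4269187/197 ≈ 10.488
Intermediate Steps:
O(n) = 2/(-6 + n)
T(o, I) = 110 (T(o, I) = -15 + 5*(-5)² = -15 + 5*25 = -15 + 125 = 110)
√(T(-205, -92) + O(400)) = √(110 + 2/(-6 + 400)) = √(110 + 2/394) = √(110 + 2*(1/394)) = √(110 + 1/197) = √(21671/197) = √4269187/197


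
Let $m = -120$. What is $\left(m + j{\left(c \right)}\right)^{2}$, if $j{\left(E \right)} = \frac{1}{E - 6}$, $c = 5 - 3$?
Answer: $\frac{231361}{16} \approx 14460.0$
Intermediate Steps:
$c = 2$ ($c = 5 - 3 = 2$)
$j{\left(E \right)} = \frac{1}{-6 + E}$
$\left(m + j{\left(c \right)}\right)^{2} = \left(-120 + \frac{1}{-6 + 2}\right)^{2} = \left(-120 + \frac{1}{-4}\right)^{2} = \left(-120 - \frac{1}{4}\right)^{2} = \left(- \frac{481}{4}\right)^{2} = \frac{231361}{16}$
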